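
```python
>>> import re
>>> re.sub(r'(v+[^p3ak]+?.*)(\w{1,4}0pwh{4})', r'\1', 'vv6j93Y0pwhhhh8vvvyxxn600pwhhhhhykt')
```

'vv6j93Y0pwhhhh8vvvyxxn6hykt'

This matches one or more of a literal 'v', then one or more of any character except [p3ak] (lazy), then zero or more of any character (captured); then 1 to 4 of a word character, then the literal '0pw', then exactly 4 of the literal 'h' (captured).
Matches: at [0:31] → 'vv6j93Y0pwhhhh8vvvyxxn600pwhhhh'.
`\1` in the replacement pulls in group 1's text for each match.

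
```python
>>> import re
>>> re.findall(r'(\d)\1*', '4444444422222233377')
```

The backreference `\1` re-matches whatever the first group consumed, character for character.
Walking the string: at [0:8] match '44444444', group 1 = '4'; at [8:14] match '222222', group 1 = '2'; at [14:17] match '333', group 1 = '3'; at [17:19] match '77', group 1 = '7'.
Because there's exactly one group, `findall` drops the full match and keeps group 1 from each hit.

['4', '2', '3', '7']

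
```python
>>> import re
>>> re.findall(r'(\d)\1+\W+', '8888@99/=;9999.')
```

['8', '9', '9']

`\1` is not a pattern — it's the concrete string captured by group 1, re-applied verbatim.
Because there's exactly one group, `findall` drops the full match and keeps group 1 from each hit.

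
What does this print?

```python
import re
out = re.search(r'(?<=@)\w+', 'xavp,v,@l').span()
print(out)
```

(8, 9)

The `(?=…)`/`(?<=…)` assertion just peeks at neighbouring text; it doesn't advance the match position.
`search` walks the string left to right and returns the first match it finds.
The match spans [8:9] → 'l'.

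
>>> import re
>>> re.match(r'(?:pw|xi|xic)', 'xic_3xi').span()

(0, 2)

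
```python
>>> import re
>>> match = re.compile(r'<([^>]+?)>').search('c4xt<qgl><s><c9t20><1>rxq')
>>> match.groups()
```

('qgl',)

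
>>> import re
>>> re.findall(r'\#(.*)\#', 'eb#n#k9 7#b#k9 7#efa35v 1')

['n#k9 7#b#k9 7']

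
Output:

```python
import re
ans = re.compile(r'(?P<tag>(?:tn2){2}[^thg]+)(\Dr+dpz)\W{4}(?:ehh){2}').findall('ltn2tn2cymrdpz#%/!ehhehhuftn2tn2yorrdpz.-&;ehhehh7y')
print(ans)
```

Pattern: the literal 'tn2' repeated 2 times, then one or more of any character except [thg] (captured as 'tag'); then a non-digit, then one or more of the literal 'r', then the literal 'dpz' (captured); then exactly 4 of a non-word character, then the literal 'ehh' repeated 2 times.
2 groups means each result is a tuple of 2 captured strings — 2 here.

[('tn2tn2cy', 'mrdpz'), ('tn2tn2yo', 'rrdpz')]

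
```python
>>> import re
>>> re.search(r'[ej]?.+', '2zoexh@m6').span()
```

Pattern: optionally one of [ej]; then one or more of any character.
`re.search` tries every starting position until one works.
The match spans [0:9] → '2zoexh@m6'.

(0, 9)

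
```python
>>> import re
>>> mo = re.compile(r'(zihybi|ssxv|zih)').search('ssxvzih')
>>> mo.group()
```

The match spans [0:4] → 'ssxv'.

'ssxv'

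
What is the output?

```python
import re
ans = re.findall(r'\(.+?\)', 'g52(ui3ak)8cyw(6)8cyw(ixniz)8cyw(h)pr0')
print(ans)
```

Walking the string: at [3:10] → '(ui3ak)'; at [14:17] → '(6)'; at [21:28] → '(ixniz)'; at [32:35] → '(h)'.
No capturing groups, so `findall` returns the 4 full match strings.

['(ui3ak)', '(6)', '(ixniz)', '(h)']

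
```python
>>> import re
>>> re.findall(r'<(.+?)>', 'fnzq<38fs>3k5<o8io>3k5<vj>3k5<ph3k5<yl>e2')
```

Matches: at [4:10] match '<38fs>', group 1 = '38fs'; at [13:19] match '<o8io>', group 1 = 'o8io'; at [22:26] match '<vj>', group 1 = 'vj'; at [29:39] match '<ph3k5<yl>', group 1 = 'ph3k5<yl'.
One capturing group, so `findall` returns just the captured substring from each match — 4 in all.

['38fs', 'o8io', 'vj', 'ph3k5<yl']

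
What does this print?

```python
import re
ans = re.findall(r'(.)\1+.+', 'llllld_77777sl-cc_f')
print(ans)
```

['l']

After group 1 captures some text, `\1` only succeeds where that same text appears again.
Scanning left to right: at [0:19] match 'llllld_77777sl-cc_f', group 1 = 'l'.
Because there's exactly one group, `findall` drops the full match and keeps group 1 from the one hit.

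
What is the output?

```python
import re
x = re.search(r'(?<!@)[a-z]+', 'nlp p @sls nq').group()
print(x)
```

nlp

`(?!…)`/`(?<!…)` only lets a position through if the neighbouring text does NOT match; no characters are consumed.
The match spans [0:3] → 'nlp'.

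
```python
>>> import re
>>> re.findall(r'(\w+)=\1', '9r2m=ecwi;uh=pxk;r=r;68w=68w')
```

`\1` is not a pattern — it's the concrete string captured by group 1, re-applied verbatim.
Matches: at [17:20] match 'r=r', group 1 = 'r'; at [21:28] match '68w=68w', group 1 = '68w'.
One capturing group, so `findall` returns just the captured substring from each match — 2 in all.

['r', '68w']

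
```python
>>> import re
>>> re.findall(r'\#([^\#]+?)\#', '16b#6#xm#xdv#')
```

['6', 'xdv']

Matches: at [3:6] match '#6#', group 1 = '6'; at [8:13] match '#xdv#', group 1 = 'xdv'.
One capturing group, so `findall` returns just the captured substring from each match — 2 in all.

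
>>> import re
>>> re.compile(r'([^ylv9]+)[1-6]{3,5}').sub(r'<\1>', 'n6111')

Each match is replaced using the text its own group 1 captured.

'<n6>'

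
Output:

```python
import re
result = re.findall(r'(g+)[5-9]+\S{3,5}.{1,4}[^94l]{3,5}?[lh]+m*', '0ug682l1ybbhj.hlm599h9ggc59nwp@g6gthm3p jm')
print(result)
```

['g']

Pattern: one or more of a literal 'g' (captured); then one or more of a character in [5-9]; then 3 to 5 of a non-whitespace character; then 1 to 4 of any character, then 3 to 5 of any character except [94l] (lazy); then one or more of one of [lh], then zero or more of a literal 'm'.
Because there's exactly one group, `findall` drops the full match and keeps group 1 from the one hit.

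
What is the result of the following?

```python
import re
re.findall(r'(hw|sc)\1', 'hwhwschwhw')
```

`\1` has to match the exact text group 1 already captured.
Because there's exactly one group, `findall` drops the full match and keeps group 1 from each hit.

['hw', 'hw']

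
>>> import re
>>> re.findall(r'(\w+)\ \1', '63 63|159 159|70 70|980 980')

['63', '159', '70', '980']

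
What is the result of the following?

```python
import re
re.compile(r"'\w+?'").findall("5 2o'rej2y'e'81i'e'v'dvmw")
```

["'rej2y'", "'81i'", "'v'"]

Matches: at [4:11] → "'rej2y'"; at [12:17] → "'81i'"; at [18:21] → "'v'".
`findall` yields the raw match text (3 of them) because the pattern has no groups.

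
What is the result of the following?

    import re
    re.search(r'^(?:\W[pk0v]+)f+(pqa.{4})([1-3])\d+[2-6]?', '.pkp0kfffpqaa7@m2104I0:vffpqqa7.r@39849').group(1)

'pqaa7@m'

The match spans [0:20] → '.pkp0kfffpqaa7@m2104'.
Captured: group 1 = 'pqaa7@m', group 2 = '2'.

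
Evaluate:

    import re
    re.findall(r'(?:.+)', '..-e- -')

['..-e- -']

The pattern matches one or more of any character (non-capturing group).
Since nothing is captured, `findall` lists the 1 matched substring directly.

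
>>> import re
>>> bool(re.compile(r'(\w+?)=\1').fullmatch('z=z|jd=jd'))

`re.fullmatch` is like wrapping the pattern in `^…$` (in single-line mode).
Here the pattern can't cover the whole string, so the call returns None, and `bool(None)` is False.

False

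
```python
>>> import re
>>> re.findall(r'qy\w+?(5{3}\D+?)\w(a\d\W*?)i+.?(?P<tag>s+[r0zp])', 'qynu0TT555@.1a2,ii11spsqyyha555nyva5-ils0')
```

[('555ny', 'a5-', 's0')]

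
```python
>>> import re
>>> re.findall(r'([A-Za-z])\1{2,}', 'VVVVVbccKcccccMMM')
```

['V', 'c', 'M']

`\1` has to match the exact text group 1 already captured.
Walking the string: at [0:5] match 'VVVVV', group 1 = 'V'; at [9:14] match 'ccccc', group 1 = 'c'; at [14:17] match 'MMM', group 1 = 'M'.
With a single group, `findall` returns only what that group captured — 3 items.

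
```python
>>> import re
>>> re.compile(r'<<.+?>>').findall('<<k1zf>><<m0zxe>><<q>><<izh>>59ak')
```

['<<k1zf>>', '<<m0zxe>>', '<<q>>', '<<izh>>']

Lazy quantifiers expand one character at a time until the remainder of the pattern can match.
Walking the string: at [0:8] → '<<k1zf>>'; at [8:17] → '<<m0zxe>>'; at [17:22] → '<<q>>'; at [22:29] → '<<izh>>'.
With no groups in the pattern, `findall` gives back each whole match — 4 here.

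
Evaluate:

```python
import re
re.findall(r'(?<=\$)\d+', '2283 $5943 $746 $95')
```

Because the assertion is zero-width, the text it checks is not consumed and won't appear in the result.
Scanning left to right: at [6:10] → '5943'; at [12:15] → '746'; at [17:19] → '95'.
`findall` yields the raw match text (3 of them) because the pattern has no groups.

['5943', '746', '95']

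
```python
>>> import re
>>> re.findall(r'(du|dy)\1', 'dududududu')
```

['du', 'du']

`\1` is not a pattern — it's the concrete string captured by group 1, re-applied verbatim.
Scanning left to right: at [0:4] match 'dudu', group 1 = 'du'; at [4:8] match 'dudu', group 1 = 'du'.
With a single group, `findall` returns only what that group captured — 2 items.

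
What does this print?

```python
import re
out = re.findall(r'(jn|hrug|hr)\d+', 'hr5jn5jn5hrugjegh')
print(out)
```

`findall` collects group 1 from each match (3 total).

['hr', 'jn', 'jn']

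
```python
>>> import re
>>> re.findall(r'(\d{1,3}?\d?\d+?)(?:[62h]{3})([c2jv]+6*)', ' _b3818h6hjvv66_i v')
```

2 groups means the one result is a tuple of 2 captured strings — 1 here.

[('3818', 'jvv66')]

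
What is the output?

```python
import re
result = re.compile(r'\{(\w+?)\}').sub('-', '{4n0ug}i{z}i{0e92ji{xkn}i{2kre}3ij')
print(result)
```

Every occurrence is swapped for '-'.

-i-i{0e92ji-i-3ij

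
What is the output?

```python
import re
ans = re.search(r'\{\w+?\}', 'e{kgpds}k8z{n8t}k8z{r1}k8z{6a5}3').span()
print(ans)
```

`re.search` scans for the first position where the pattern succeeds.
The match spans [1:8] → '{kgpds}'.

(1, 8)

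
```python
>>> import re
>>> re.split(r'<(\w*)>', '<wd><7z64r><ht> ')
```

`re.split` interleaves the captured-group text with the surrounding fragments.

['', 'wd', '', '7z64r', '', 'ht', ' ']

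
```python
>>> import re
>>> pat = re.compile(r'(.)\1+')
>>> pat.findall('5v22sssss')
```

['2', 's']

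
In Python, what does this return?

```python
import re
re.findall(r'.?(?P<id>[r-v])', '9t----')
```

['t']

Pattern: optionally any character; then a character in [r-v] (captured as 'id').
Walking the string: at [0:2] match '9t', group 1 = 't'.
With a single group, `findall` returns only what that group captured — 1 item.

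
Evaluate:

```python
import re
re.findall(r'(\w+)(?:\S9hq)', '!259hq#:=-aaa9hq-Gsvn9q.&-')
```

One capturing group, so `findall` returns just the captured substring from each match — 2 in all.

['2', 'aa']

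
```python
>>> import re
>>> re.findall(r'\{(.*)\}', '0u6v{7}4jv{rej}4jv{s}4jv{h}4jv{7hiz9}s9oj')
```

['7}4jv{rej}4jv{s}4jv{h}4jv{7hiz9']

With a single group, `findall` returns only what that group captured — 1 item.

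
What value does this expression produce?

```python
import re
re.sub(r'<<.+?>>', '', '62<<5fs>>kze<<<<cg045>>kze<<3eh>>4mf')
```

Each match is replaced by ''.

'62kzekze4mf'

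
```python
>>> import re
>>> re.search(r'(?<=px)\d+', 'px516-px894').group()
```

The lookaround is zero-width — it requires the adjacent text to match without consuming it, so the asserted text isn't part of the match.
`search` walks the string left to right and returns the first match it finds.
The match spans [2:5] → '516'.

'516'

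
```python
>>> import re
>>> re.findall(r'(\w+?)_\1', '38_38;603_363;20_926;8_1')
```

After group 1 captures some text, `\1` only succeeds where that same text appears again.
One capturing group, so `findall` returns just the captured substring from each match — 2 in all.

['38', '3']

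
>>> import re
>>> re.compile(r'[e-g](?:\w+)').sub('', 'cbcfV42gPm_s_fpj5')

This matches a character in [e-g]; then one or more of a word character (non-capturing group).
Matches: at [3:17] → 'fV42gPm_s_fpj5'.
`sub` substitutes '' at each match site.

'cbc'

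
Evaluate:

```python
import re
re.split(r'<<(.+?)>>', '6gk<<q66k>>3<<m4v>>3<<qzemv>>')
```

['6gk', 'q66k', '3', 'm4v', '3', 'qzemv', '']

Lazy quantifiers expand one character at a time until the remainder of the pattern can match.
`re.split` interleaves the captured-group text with the surrounding fragments.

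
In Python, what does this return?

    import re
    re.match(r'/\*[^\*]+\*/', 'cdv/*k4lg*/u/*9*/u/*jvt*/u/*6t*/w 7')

None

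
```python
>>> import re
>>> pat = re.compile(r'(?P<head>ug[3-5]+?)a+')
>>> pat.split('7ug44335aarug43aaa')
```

['7', 'ug44335', 'r', 'ug43', '']

Pattern: the literal 'ug', then one or more of a character in [3-5] (lazy) (captured as 'head'); then one or more of a literal 'a'.
With a capturing group present, the delimiter's captured portion is kept in the result list.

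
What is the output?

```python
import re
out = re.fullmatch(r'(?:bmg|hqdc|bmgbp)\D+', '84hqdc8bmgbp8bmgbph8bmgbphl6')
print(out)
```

`fullmatch` succeeds only if the pattern covers the string from start to end.
Here the string isn't matched end-to-end, so the call returns None.

None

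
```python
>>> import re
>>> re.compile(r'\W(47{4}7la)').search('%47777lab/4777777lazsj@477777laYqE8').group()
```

'@477777la'

This matches a non-word character; then a literal '4', then exactly 4 of the literal '7', then the literal '7la' (captured).
Unlike `match`, `search` isn't anchored — it looks for the pattern anywhere in the string.
The match spans [22:31] → '@477777la'.
Captured: group 1 = '477777la'.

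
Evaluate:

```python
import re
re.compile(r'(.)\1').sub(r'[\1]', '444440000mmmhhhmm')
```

The backreference `\1` re-matches whatever the first group consumed, character for character.
Matches: at [0:2] → '44'; at [2:4] → '44'; at [5:7] → '00'; at [7:9] → '00'; at [9:11] → 'mm'; ….
The replacement refers to a captured group, so each match is rewritten using its own captured text.

'[4][4]4[0][0][m]m[h]h[m]'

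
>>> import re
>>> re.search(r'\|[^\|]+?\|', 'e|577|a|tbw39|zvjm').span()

(1, 6)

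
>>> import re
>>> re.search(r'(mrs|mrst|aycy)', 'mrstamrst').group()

Alternation isn't longest-match — the leftmost alternative that fits at this position is chosen.
The match spans [0:3] → 'mrs'.

'mrs'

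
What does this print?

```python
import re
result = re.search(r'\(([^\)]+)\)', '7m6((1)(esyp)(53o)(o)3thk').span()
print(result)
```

The match spans [3:7] → '((1)'.

(3, 7)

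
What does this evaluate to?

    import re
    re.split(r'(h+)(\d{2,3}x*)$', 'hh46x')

['', 'hh', '46x', '']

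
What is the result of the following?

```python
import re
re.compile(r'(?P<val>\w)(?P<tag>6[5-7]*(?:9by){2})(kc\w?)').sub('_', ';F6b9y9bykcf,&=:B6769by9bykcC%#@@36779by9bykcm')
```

This matches a word character (captured as 'val'); then the literal '6', then zero or more of a character in [5-7], then the literal '9by' repeated 2 times (captured as 'tag'); then the literal 'kc', then optionally a word character (captured).
Every occurrence is swapped for '_'.

';F6b9y9bykcf,&=:_%#@@_'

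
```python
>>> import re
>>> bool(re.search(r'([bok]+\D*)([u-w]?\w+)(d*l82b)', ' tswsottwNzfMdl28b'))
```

False

Pattern: one or more of one of [bok], then zero or more of a non-digit (captured); then optionally a character in [u-w], then one or more of a word character (captured); then zero or more of the literal 'd', then the literal 'l8', then the literal '2b' (captured).
Unlike `match`, `search` isn't anchored — it looks for the pattern anywhere in the string.
Here nothing in the string fits, so the call returns None, and `bool(None)` is False.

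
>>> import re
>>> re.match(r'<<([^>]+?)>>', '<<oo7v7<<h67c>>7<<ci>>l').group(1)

'oo7v7<<h67c'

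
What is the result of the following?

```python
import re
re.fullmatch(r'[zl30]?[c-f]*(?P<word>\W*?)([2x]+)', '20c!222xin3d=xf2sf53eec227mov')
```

None

This matches optionally one of [zl30], then zero or more of a character in [c-f]; then zero or more of a non-word character (lazy) (captured as 'word'); then one or more of one of [2x] (captured).
For `fullmatch`, every character of the input must be accounted for by the pattern.
Here the pattern can't cover the whole string, so the call returns None.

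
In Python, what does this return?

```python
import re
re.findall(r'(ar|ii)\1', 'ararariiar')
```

`\1` has to match the exact text group 1 already captured.
Walking the string: at [0:4] match 'arar', group 1 = 'ar'.
With a single group, `findall` returns only what that group captured — 1 item.

['ar']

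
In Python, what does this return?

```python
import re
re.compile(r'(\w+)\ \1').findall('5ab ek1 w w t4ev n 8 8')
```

The backreference `\1` re-matches whatever the first group consumed, character for character.
Walking the string: at [8:11] match 'w w', group 1 = 'w'; at [19:22] match '8 8', group 1 = '8'.
`findall` collects group 1 from each match (2 total).

['w', '8']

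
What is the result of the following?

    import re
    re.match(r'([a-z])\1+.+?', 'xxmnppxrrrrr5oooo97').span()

`re.match` won't scan ahead — the pattern has to work from the very first character.
The match spans [0:3] → 'xxm'.

(0, 3)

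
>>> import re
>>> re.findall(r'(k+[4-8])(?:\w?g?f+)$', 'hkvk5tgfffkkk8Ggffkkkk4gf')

['kkkk4']

This matches one or more of the literal 'k', then a character in [4-8] (captured); then optionally a word character, then optionally the literal 'g', then one or more of a literal 'f' (non-capturing group); then anchored at the end.
Matches: at [18:25] match 'kkkk4gf', group 1 = 'kkkk4'.
Because there's exactly one group, `findall` drops the full match and keeps group 1 from the one hit.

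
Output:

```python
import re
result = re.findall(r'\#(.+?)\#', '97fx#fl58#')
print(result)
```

Scanning left to right: at [4:10] match '#fl58#', group 1 = 'fl58'.
Because there's exactly one group, `findall` drops the full match and keeps group 1 from the one hit.

['fl58']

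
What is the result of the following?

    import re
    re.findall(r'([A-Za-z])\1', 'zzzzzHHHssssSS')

['z', 'z', 'H', 's', 's', 'S']

The backreference `\1` re-matches whatever the first group consumed, character for character.
With a single group, `findall` returns only what that group captured — 6 items.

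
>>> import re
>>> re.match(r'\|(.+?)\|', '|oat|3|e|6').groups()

With `match`, the pattern is implicitly anchored at the beginning.
The match spans [0:5] → '|oat|'.
Captured: group 1 = 'oat'.

('oat',)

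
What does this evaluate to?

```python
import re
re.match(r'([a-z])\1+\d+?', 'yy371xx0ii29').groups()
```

('y',)

The match spans [0:3] → 'yy3'.
Captured: group 1 = 'y'.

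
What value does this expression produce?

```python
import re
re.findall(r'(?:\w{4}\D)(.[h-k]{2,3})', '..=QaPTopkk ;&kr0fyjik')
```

['pkk', 'jik']

This matches exactly 4 of a word character, then a non-digit (non-capturing group); then any character, then 2 to 3 of a character in [h-k] (captured).
Scanning left to right: at [3:11] match 'QaPTopkk', group 1 = 'pkk'; at [14:22] match 'kr0fyjik', group 1 = 'jik'.
`findall` collects group 1 from each match (2 total).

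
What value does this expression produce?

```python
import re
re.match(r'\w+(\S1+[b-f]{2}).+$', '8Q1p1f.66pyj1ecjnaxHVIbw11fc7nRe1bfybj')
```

None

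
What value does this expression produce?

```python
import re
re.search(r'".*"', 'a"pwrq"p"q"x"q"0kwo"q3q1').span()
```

The match spans [1:20] → '"pwrq"p"q"x"q"0kwo"'.

(1, 20)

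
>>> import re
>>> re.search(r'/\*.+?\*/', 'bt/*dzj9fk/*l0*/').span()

(2, 16)

`search` walks the string left to right and returns the first match it finds.
The match spans [2:16] → '/*dzj9fk/*l0*/'.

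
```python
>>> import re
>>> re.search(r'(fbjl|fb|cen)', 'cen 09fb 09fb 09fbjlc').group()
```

'cen'

`search` walks the string left to right and returns the first match it finds.
The match spans [0:3] → 'cen'.
Captured: group 1 = 'cen'.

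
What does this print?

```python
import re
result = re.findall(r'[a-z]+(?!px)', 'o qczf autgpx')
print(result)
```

['o', 'qczf', 'autgpx']

The negative lookaround is zero-width — it rules out positions where the adjacent text would match, without consuming anything.
Scanning left to right: at [0:1] → 'o'; at [2:6] → 'qczf'; at [7:13] → 'autgpx'.
With no groups in the pattern, `findall` gives back each whole match — 3 here.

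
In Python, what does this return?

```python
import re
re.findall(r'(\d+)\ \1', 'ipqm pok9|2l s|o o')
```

[]

A backreference is literal: `\1` must see the identical characters the first group matched.
Because there's exactly one group, `findall` drops the full match and keeps group 1 from each hit.
Nothing in the string satisfies the pattern, so the list is empty.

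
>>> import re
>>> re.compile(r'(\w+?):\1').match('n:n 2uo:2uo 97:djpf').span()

(0, 3)

After group 1 captures some text, `\1` only succeeds where that same text appears again.
With `match`, the pattern is implicitly anchored at the beginning.
The match spans [0:3] → 'n:n'.
Captured: group 1 = 'n'.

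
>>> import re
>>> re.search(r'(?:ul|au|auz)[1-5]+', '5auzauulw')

None

`re.search` scans for the first position where the pattern succeeds.
Here nothing in the string fits, so the call returns None.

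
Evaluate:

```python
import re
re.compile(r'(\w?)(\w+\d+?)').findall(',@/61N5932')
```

[('6', '1N5932')]

Pattern: optionally a word character (captured); then one or more of a word character, then one or more of a digit (lazy) (captured).
Walking the string: at [3:10] match '61N5932', groups = ('6', '1N5932').
2 groups means the one result is a tuple of 2 captured strings — 1 here.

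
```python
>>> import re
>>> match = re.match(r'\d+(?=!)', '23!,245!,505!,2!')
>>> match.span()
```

(0, 2)

`re.match` won't scan ahead — the pattern has to work from the very first character.
The match spans [0:2] → '23'.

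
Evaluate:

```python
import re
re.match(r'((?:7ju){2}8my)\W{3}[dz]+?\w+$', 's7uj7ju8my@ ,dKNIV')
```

The pattern matches the literal '7ju' repeated 2 times, then the literal '8my' (captured); then exactly 3 of a non-word character, then one or more of one of [dz] (lazy), then one or more of a word character; then anchored at the end.
`re.match` won't scan ahead — the pattern has to work from the very first character.
Here the string doesn't start with a match, so the call returns None.

None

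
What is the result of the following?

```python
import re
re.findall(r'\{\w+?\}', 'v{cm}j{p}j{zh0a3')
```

Matches: at [1:5] → '{cm}'; at [6:9] → '{p}'.
Since nothing is captured, `findall` lists the 2 matched substrings directly.

['{cm}', '{p}']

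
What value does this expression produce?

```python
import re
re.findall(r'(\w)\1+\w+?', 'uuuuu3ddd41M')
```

['u', 'd']

`\1` is not a pattern — it's the concrete string captured by group 1, re-applied verbatim.
One capturing group, so `findall` returns just the captured substring from each match — 2 in all.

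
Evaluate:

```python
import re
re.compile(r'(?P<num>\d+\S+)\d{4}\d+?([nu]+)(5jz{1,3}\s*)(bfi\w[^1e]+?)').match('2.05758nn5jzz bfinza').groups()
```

('2.', 'nn', '5jzz ', 'bfinz')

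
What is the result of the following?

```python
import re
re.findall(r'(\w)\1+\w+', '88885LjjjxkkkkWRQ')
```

`\1` has to match the exact text group 1 already captured.
`findall` collects group 1 from the one match (1 total).

['8']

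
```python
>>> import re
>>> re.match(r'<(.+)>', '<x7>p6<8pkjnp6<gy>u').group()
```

'<x7>p6<8pkjnp6<gy>'

`re.match` only tries the pattern at the start of the string.
The match spans [0:18] → '<x7>p6<8pkjnp6<gy>'.
Captured: group 1 = 'x7>p6<8pkjnp6<gy'.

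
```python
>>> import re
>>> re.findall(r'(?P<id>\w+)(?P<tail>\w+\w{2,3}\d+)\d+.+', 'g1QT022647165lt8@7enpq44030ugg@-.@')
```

The pattern matches one or more of a word character (captured as 'id'); then one or more of a word character, then 2 to 3 of a word character, then one or more of a digit (captured as 'tail'); then one or more of a digit; then one or more of any character.
Matches: at [0:34] match 'g1QT022647165lt8@7enpq44030ugg@-.@', groups = ('g1QT0226', '4716').
2 groups means the one result is a tuple of 2 captured strings — 1 here.

[('g1QT0226', '4716')]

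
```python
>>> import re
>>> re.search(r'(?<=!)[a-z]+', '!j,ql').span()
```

(1, 2)

The positive lookaround only admits positions where the adjacent text matches; those characters stay outside the span.
Unlike `match`, `search` isn't anchored — it looks for the pattern anywhere in the string.
The match spans [1:2] → 'j'.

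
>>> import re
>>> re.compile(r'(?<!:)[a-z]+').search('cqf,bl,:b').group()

'cqf'

The negative lookahead/lookbehind blocks any match where the forbidden context is present.
`re.search` tries every starting position until one works.
The match spans [0:3] → 'cqf'.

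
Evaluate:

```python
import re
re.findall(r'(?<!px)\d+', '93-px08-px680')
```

['93', '8', '80']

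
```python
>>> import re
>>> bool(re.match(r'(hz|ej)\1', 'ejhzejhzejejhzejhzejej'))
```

False

`re.match` only tries the pattern at the start of the string.
Here the string doesn't start with a match, so the call returns None, and `bool(None)` is False.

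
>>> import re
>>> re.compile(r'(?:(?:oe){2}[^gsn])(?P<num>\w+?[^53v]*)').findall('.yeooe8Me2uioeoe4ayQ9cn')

With a single group, `findall` returns only what that group captured — 1 item.

['ayQ9cn']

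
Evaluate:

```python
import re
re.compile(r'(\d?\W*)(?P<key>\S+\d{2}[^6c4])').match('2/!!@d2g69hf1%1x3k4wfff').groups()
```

('2/!!@', 'd2g69h')

Pattern: optionally a digit, then zero or more of a non-word character (captured); then one or more of a non-whitespace character, then exactly 2 of a digit, then any character except [6c4] (captured as 'key').
`re.match` only tries the pattern at the start of the string.
The match spans [0:11] → '2/!!@d2g69h'.
Captured: group 1 = '2/!!@', group 2 = 'd2g69h'.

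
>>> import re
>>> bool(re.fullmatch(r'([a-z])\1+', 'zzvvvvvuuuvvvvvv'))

False

The backreference `\1` re-matches whatever the first group consumed, character for character.
For `fullmatch`, every character of the input must be accounted for by the pattern.
Here there's no way to consume every character, so the call returns None, and `bool(None)` is False.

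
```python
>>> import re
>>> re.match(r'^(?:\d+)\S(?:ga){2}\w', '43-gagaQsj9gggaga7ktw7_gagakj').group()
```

'43-gagaQ'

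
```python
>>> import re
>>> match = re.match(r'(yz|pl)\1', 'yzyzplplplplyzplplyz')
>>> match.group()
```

'yzyz'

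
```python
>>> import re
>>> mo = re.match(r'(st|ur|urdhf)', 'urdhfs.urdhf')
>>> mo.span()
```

With `match`, the pattern is implicitly anchored at the beginning.
The match spans [0:2] → 'ur'.

(0, 2)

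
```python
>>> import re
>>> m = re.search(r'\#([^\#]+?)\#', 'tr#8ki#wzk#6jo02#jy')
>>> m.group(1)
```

'8ki'

`re.search` tries every starting position until one works.
The match spans [2:7] → '#8ki#'.
Captured: group 1 = '8ki'.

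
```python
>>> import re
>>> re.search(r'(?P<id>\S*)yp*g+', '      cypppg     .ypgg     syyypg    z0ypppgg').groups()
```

('c',)

This matches zero or more of a non-whitespace character (captured as 'id'); then the literal 'y', then zero or more of the literal 'p'; then one or more of a literal 'g'.
`search` walks the string left to right and returns the first match it finds.
The match spans [6:12] → 'cypppg'.
Captured: group 1 = 'c'.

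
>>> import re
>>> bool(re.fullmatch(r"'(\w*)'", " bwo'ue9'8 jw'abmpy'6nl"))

False

`re.fullmatch` is like wrapping the pattern in `^…$` (in single-line mode).
Here the pattern can't cover the whole string, so the call returns None, and `bool(None)` is False.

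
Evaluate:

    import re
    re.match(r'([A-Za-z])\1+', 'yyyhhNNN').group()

'yyy'

`\1` is not a pattern — it's the concrete string captured by group 1, re-applied verbatim.
With `match`, the pattern is implicitly anchored at the beginning.
The match spans [0:3] → 'yyy'.
Captured: group 1 = 'y'.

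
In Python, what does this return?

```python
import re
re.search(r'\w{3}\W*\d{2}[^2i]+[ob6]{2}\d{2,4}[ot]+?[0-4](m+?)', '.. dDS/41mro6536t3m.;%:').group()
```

The pattern matches exactly 3 of a word character, then zero or more of a non-word character, then exactly 2 of a digit; then one or more of any character except [2i]; then exactly 2 of one of [ob6], then 2 to 4 of a digit, then one or more of one of [ot] (lazy); then a character in [0-4]; then one or more of a literal 'm' (lazy) (captured).
The match spans [3:19] → 'dDS/41mro6536t3m'.

'dDS/41mro6536t3m'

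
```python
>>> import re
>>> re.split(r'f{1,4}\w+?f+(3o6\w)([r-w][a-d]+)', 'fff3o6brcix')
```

Because the pattern has a capturing group, `split` also inserts each captured text between the pieces.

['', '3o6b', 'rc', 'ix']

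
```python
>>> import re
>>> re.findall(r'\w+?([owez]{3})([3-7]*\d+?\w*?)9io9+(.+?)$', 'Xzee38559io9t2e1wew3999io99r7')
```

[('zee', '3855', 't2e1wew3999io99r7')]

This matches one or more of a word character (lazy); then exactly 3 of one of [owez] (captured); then zero or more of a character in [3-7], then one or more of a digit (lazy), then zero or more of a word character (lazy) (captured); then the literal '9io', then one or more of the literal '9'; then one or more of any character (lazy) (captured); then anchored at the end.
Matches: at [0:29] match 'Xzee38559io9t2e1wew3999io99r7', groups = ('zee', '3855', 't2e1wew3999io99r7').
3 groups means the one result is a tuple of 3 captured strings — 1 here.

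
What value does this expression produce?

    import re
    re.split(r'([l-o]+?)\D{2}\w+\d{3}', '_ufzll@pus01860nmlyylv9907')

This matches one or more of a character in [l-o] (lazy) (captured); then exactly 2 of a non-digit, then one or more of a word character, then exactly 3 of a digit.
With the lazy modifier that quantifier settles for the fewest repetitions that let the rest of the pattern succeed (the atoms after it are unaffected and can still be greedy).
Matches to split on: at [4:26] → 'll@pus01860nmlyylv9907'.
Because the pattern has a capturing group, `split` also inserts each captured text between the pieces.

['_ufz', 'l', '']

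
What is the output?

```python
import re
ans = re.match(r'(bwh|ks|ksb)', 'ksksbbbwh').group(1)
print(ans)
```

The match spans [0:2] → 'ks'.
Captured: group 1 = 'ks'.

ks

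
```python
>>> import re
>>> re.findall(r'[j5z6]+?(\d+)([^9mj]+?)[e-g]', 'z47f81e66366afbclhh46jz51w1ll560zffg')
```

[('47', 'f81'), ('6366', 'a'), ('51', 'w1ll560z')]

Pattern: one or more of one of [j5z6] (lazy); then one or more of a digit (captured); then one or more of any character except [9mj] (lazy) (captured); then a character in [e-g].
With the lazy modifier that quantifier settles for the fewest repetitions that let the rest of the pattern succeed (the atoms after it are unaffected and can still be greedy).
Matches: at [0:7] match 'z47f81e', groups = ('47', 'f81'); at [7:14] match '66366af', groups = ('6366', 'a'); at [20:34] match '6jz51w1ll560zf', groups = ('51', 'w1ll560z').
2 groups means each result is a tuple of 2 captured strings — 3 here.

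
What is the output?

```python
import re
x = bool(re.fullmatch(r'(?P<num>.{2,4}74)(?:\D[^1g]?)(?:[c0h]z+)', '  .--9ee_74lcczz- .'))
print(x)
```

This matches 2 to 4 of any character, then the literal '74' (captured as 'num'); then a non-digit, then optionally any character except [1g] (non-capturing group); then one of [c0h], then one or more of the literal 'z' (non-capturing group).
`re.fullmatch` requires the pattern to consume the entire string.
Here the string isn't matched end-to-end, so the call returns None, and `bool(None)` is False.

False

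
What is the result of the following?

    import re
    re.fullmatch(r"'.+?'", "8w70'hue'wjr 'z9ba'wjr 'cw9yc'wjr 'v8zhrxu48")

None

`re.fullmatch` is like wrapping the pattern in `^…$` (in single-line mode).
Here the pattern can't cover the whole string, so the call returns None.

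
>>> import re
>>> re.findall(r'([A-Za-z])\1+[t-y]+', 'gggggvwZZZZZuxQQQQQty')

A backreference is literal: `\1` must see the identical characters the first group matched.
With a single group, `findall` returns only what that group captured — 3 items.

['g', 'Z', 'Q']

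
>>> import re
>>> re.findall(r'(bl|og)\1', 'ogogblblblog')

['og', 'bl']

A backreference is literal: `\1` must see the identical characters the first group matched.
`findall` collects group 1 from each match (2 total).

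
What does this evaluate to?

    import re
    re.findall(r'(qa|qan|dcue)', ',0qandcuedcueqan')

['qa', 'dcue', 'dcue', 'qa']

Alternation tries branches left to right and keeps the first one that lets the overall match succeed at that position.
Walking the string: at [2:4] match 'qa', group 1 = 'qa'; at [5:9] match 'dcue', group 1 = 'dcue'; at [9:13] match 'dcue', group 1 = 'dcue'; at [13:15] match 'qa', group 1 = 'qa'.
`findall` collects group 1 from each match (4 total).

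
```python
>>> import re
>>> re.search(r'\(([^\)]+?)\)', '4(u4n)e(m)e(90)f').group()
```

'(u4n)'

The match spans [1:6] → '(u4n)'.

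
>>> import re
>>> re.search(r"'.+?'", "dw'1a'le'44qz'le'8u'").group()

The match spans [2:6] → "'1a'".

"'1a'"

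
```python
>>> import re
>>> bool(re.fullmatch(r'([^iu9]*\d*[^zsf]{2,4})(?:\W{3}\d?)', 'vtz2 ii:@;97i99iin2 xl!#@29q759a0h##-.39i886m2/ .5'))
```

False

Pattern: zero or more of any character except [iu9], then zero or more of a digit, then 2 to 4 of any character except [zsf] (captured); then exactly 3 of a non-word character, then optionally a digit (non-capturing group).
For `fullmatch`, every character of the input must be accounted for by the pattern.
Here the pattern can't cover the whole string, so the call returns None, and `bool(None)` is False.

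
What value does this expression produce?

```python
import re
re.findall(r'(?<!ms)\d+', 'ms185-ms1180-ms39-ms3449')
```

The negative lookaround is zero-width — it rules out positions where the adjacent text would match, without consuming anything.
Matches: at [3:5] → '85'; at [9:12] → '180'; at [16:17] → '9'; at [21:24] → '449'.
No capturing groups, so `findall` returns the 4 full match strings.

['85', '180', '9', '449']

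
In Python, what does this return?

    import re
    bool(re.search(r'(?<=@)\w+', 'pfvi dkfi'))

False

Because the assertion is zero-width, the text it checks is not consumed and won't appear in the result.
`re.search` scans for the first position where the pattern succeeds.
Here no position works, so the call returns None, and `bool(None)` is False.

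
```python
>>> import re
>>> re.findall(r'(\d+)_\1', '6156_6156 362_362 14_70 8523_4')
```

['6156', '362']

The backreference `\1` re-matches whatever the first group consumed, character for character.
With a single group, `findall` returns only what that group captured — 2 items.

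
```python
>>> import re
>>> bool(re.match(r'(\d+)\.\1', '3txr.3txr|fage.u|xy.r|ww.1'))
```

False

A backreference is literal: `\1` must see the identical characters the first group matched.
`match` is anchored at position 0; if the pattern doesn't fit there, it returns None.
Here position 0 doesn't satisfy it, so the call returns None, and `bool(None)` is False.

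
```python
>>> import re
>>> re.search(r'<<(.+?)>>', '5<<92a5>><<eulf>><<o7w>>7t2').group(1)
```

'92a5'

Lazy quantifiers expand one character at a time until the remainder of the pattern can match.
`re.search` scans for the first position where the pattern succeeds.
The match spans [1:9] → '<<92a5>>'.
Captured: group 1 = '92a5'.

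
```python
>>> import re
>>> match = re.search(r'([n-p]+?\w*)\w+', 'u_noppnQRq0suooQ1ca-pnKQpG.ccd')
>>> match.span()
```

The match spans [2:19] → 'noppnQRq0suooQ1ca'.

(2, 19)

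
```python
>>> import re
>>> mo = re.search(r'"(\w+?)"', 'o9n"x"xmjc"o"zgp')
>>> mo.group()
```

Unlike `match`, `search` isn't anchored — it looks for the pattern anywhere in the string.
The match spans [3:6] → '"x"'.
Captured: group 1 = 'x'.

'"x"'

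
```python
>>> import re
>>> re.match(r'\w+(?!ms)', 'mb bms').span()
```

(0, 2)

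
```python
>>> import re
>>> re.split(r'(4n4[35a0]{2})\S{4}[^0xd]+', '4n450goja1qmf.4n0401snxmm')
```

The group in the pattern means `split` returns the separators' captures alongside the pieces.

['', '4n450', '0401snxmm']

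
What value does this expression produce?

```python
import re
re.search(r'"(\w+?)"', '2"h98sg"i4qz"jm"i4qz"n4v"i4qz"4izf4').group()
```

`search` walks the string left to right and returns the first match it finds.
The match spans [1:8] → '"h98sg"'.
Captured: group 1 = 'h98sg'.

'"h98sg"'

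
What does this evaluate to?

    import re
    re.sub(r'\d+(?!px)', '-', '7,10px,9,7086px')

'-,-0px,-,-6px'

Because the assertion is negative and zero-width, positions next to the forbidden text are skipped.
Matches: at [0:1] → '7'; at [2:3] → '1'; at [7:8] → '9'; at [9:12] → '708'.
Each match is replaced by '-'.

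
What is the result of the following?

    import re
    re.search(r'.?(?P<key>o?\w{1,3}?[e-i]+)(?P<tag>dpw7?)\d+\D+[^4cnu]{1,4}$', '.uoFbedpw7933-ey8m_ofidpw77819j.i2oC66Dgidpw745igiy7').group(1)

'66Dgi'

This matches optionally any character; then optionally the literal 'o', then 1 to 3 of a word character (lazy), then one or more of a character in [e-i] (captured as 'key'); then the literal 'dpw', then optionally the literal '7' (captured as 'tag'); then one or more of a digit, then one or more of a non-digit, then 1 to 4 of any character except [4cnu]; then anchored at the end.
Unlike `match`, `search` isn't anchored — it looks for the pattern anywhere in the string.
The match spans [35:52] → 'C66Dgidpw745igiy7'.
Captured: group 1 = '66Dgi', group 2 = 'dpw7'.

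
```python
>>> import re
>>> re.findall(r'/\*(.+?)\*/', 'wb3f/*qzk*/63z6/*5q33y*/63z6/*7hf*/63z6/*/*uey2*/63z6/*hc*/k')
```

['qzk', '5q33y', '7hf', '/*uey2', 'hc']

Because the quantifier is non-greedy, it stops expanding at the earliest point where the rest of the pattern can succeed.
Scanning left to right: at [4:11] match '/*qzk*/', group 1 = 'qzk'; at [15:24] match '/*5q33y*/', group 1 = '5q33y'; at [28:35] match '/*7hf*/', group 1 = '7hf'; at [39:49] match '/*/*uey2*/', group 1 = '/*uey2'; at [53:59] match '/*hc*/', group 1 = 'hc'.
With a single group, `findall` returns only what that group captured — 5 items.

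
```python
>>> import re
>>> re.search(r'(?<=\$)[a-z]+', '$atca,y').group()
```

Because the assertion is zero-width, the text it checks is not consumed and won't appear in the result.
Unlike `match`, `search` isn't anchored — it looks for the pattern anywhere in the string.
The match spans [1:5] → 'atca'.

'atca'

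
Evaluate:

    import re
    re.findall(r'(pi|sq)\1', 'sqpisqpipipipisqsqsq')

['pi', 'pi', 'sq']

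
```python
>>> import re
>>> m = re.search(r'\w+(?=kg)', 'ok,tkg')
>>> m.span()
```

(3, 4)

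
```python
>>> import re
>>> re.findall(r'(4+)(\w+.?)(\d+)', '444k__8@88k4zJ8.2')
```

[('444', 'k__8@', '88'), ('4', 'zJ8.', '2')]

The pattern matches one or more of a literal '4' (captured); then one or more of a word character, then optionally any character (captured); then one or more of a digit (captured).
3 groups means each result is a tuple of 3 captured strings — 2 here.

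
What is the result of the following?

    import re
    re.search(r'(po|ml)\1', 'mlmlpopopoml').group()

'mlml'

`\1` is not a pattern — it's the concrete string captured by group 1, re-applied verbatim.
`re.search` scans for the first position where the pattern succeeds.
The match spans [0:4] → 'mlml'.
Captured: group 1 = 'ml'.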